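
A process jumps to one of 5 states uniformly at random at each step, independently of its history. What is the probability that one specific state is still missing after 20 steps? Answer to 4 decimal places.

0.0115

On each step the fixed state fails to appear with probability 4/5.
P(still missing after 20) = (4/5)^20 = 0.01153.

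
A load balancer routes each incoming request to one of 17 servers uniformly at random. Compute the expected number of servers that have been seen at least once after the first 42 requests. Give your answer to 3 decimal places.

For each server, P(seen in 42 requests) = 1 - (16/17)^42 = 0.9216.
By linearity of expectation, E[distinct seen] = 17·(1 - (16/17)^42) = 15.6676.

15.668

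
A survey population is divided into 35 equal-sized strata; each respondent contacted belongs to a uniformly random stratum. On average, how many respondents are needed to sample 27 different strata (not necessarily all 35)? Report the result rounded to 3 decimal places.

50.012

Going from k to k+1 distinct takes a geometric number of respondents with mean 35/(35-k).
Sum over k = 0,...,26: E = 35/35 + 35/34 + 35/33 + ... + 35/10 + 35/9 = 50.0123.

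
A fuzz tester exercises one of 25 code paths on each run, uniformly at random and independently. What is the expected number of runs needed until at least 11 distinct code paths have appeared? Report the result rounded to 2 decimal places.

Going from k to k+1 distinct takes a geometric number of runs with mean 25/(25-k).
Sum over k = 0,...,10: E = 25/25 + 25/24 + 25/23 + ... + 25/16 + 25/15 = 14.110.

14.11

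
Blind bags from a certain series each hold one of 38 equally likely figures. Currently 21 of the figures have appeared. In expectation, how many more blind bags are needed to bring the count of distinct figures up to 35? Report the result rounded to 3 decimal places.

61.036

With k distinct figures already seen, the next new one takes an expected 38/(38-k) blind bags.
Sum over k = 21,...,34: E = 38/17 + 38/16 + 38/15 + ... + 38/5 + 38/4 = 61.0363.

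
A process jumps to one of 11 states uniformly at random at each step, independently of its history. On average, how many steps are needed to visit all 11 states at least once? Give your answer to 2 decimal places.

The wait to go from k to k+1 distinct states is geometric with mean 11/(11-k).
E[T] = 11/11 + 11/10 + 11/9 + ... + 11/2 + 11/1 = 11·H_{11}.
H_{11} = 3.020, so E[T] = 33.219.

33.22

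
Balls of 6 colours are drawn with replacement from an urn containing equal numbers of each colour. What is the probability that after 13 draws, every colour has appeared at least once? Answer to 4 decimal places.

By inclusion–exclusion over which colours are missing,
P(all seen) = Σ_{j=0}^{6} (-1)^j C(6,j)((6-j)/6)^13
= 1.00000 - 0.56078 + 0.07707 - 0.00244 + 0.00001 - 0.00000 + 0.00000
= 0.51386.

0.5139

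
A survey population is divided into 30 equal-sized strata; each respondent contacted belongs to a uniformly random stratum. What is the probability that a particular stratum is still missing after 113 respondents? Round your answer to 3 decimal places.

0.022

On each respondent the fixed stratum fails to appear with probability 29/30.
P(still missing after 113) = (29/30)^113 = 0.0217.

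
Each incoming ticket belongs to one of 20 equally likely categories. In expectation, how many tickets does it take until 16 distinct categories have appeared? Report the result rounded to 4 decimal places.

With k distinct categories already seen, the next new one arrives after an expected 20/(20-k) tickets.
Sum over k = 0,...,15: E = 20/20 + 20/19 + 20/18 + ... + 20/6 + 20/5 = 30.28813.

30.2881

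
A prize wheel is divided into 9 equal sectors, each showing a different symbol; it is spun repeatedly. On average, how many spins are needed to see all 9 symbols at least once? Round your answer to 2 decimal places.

25.46

After k distinct symbols have appeared, the next spin gives a new one with probability (9-k)/9, so the expected wait for the (k+1)-th is 9/(9-k).
E[T] = 9/9 + 9/8 + 9/7 + ... + 9/2 + 9/1 = 9·H_{9}.
H_{9} = 2.829, so E[T] = 25.461.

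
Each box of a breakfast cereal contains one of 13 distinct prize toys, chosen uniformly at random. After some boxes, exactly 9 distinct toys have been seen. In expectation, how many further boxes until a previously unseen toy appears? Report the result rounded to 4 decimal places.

3.2500

The number of boxes until the next new toy is geometric with success probability 4/13, so its mean is 13/4.
E = 13/4 = 3.25000.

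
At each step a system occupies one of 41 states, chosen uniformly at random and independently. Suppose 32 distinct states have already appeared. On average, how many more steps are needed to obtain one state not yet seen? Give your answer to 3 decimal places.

The number of steps until the next new state is geometric with success probability 9/41, so its mean is 41/9.
E = 41/9 = 4.5556.

4.556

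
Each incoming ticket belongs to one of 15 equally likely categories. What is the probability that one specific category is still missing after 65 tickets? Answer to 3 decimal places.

0.011

Each ticket misses the fixed category with probability (15-1)/15 = 14/15, independently.
P(still missing after 65) = (14/15)^65 = 0.0113.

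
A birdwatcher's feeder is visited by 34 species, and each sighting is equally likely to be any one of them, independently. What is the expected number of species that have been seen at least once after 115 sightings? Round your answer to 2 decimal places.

32.90

For each species, P(seen in 115 sightings) = 1 - (33/34)^115 = 0.968.
By linearity of expectation, E[distinct seen] = 34·(1 - (33/34)^115) = 32.902.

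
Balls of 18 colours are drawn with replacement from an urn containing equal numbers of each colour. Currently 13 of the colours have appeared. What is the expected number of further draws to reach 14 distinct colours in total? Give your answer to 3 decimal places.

From k distinct to k+1 distinct takes on average 18/(18-k) draws.
Only the k = 13 term is needed: E = 18/5 = 3.6000.

3.600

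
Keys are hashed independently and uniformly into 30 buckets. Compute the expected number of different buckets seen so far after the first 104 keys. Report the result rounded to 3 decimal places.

For each bucket, P(seen in 104 keys) = 1 - (29/30)^104 = 0.9706.
By linearity of expectation, E[distinct seen] = 30·(1 - (29/30)^104) = 29.1171.

29.117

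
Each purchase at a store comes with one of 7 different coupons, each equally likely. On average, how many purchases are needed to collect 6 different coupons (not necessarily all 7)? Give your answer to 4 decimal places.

11.1500

With k distinct coupons already seen, the next new one arrives after an expected 7/(7-k) purchases.
Sum over k = 0,...,5: E = 7/7 + 7/6 + 7/5 + 7/4 + 7/3 + 7/2 = 11.15000.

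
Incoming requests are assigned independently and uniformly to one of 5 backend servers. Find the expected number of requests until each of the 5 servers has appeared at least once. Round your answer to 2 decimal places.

11.42

The wait to go from k to k+1 distinct servers is geometric with mean 5/(5-k).
E[T] = 5/5 + 5/4 + 5/3 + 5/2 + 5/1 = 5·H_{5}.
H_{5} = 2.283, so E[T] = 11.417.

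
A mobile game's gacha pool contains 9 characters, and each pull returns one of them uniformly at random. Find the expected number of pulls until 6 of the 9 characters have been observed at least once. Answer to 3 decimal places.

8.961

With k distinct characters already seen, the next new one arrives after an expected 9/(9-k) pulls.
Sum over k = 0,...,5: E = 9/9 + 9/8 + 9/7 + 9/6 + 9/5 + 9/4 = 8.9607.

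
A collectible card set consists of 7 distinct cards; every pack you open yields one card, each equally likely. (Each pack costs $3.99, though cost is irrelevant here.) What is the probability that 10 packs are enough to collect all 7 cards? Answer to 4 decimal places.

0.1049

Let A_i be the event that card i is missing after 10 packs. By inclusion–exclusion on the A_i,
P(all seen) = Σ_{j=0}^{7} (-1)^j C(7,j)((7-j)/7)^10
= 1.00000 - 1.49841 + 0.72600 - 0.12992 + 0.00732 - 0.00008 + 0.00000 - 0.00000
= 0.10491.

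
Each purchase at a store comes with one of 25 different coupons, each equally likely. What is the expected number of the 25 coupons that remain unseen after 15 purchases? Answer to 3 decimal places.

For each coupon, P(unseen after 15) = (24/25)^15 = 0.5421.
By linearity of expectation, E[unseen] = 25·(24/25)^15 = 13.5522.

13.552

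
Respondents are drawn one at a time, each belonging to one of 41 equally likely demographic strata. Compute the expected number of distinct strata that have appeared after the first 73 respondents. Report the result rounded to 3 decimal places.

For each stratum, P(seen in 73 respondents) = 1 - (40/41)^73 = 0.8351.
By linearity of expectation, E[distinct seen] = 41·(1 - (40/41)^73) = 34.2401.

34.240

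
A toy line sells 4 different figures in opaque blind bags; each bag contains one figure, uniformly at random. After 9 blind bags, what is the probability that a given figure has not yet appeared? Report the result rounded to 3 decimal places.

Each blind bag misses the fixed figure with probability (4-1)/4 = 3/4, independently.
P(still missing after 9) = (3/4)^9 = 0.0751.

0.075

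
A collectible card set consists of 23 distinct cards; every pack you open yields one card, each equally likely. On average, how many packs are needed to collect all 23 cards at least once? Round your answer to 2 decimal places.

85.89

The wait to go from k to k+1 distinct cards is geometric with mean 23/(23-k).
E[T] = 23/23 + 23/22 + 23/21 + ... + 23/2 + 23/1 = 23·H_{23}.
H_{23} = 3.734, so E[T] = 85.889.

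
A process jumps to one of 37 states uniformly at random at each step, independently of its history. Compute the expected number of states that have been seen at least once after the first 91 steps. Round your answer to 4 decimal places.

33.9425

For each state, P(seen in 91 steps) = 1 - (36/37)^91 = 0.91736.
By linearity of expectation, E[distinct seen] = 37·(1 - (36/37)^91) = 33.94246.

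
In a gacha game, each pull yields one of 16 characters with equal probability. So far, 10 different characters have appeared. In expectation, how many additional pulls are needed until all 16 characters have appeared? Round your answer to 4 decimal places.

39.2000

From k distinct to k+1 distinct takes on average 16/(16-k) pulls.
Sum over k = 10,...,15: E = 16/6 + 16/5 + 16/4 + 16/3 + 16/2 + 16/1 = 39.20000.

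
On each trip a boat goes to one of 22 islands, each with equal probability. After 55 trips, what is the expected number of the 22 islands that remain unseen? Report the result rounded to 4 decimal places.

For each island, P(unseen after 55) = (21/22)^55 = 0.07741.
By linearity of expectation, E[unseen] = 22·(21/22)^55 = 1.70309.

1.7031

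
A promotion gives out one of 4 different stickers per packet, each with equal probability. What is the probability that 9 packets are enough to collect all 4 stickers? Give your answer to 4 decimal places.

0.7114

Let A_i be the event that sticker i is missing after 9 packets. By inclusion–exclusion on the A_i,
P(all seen) = Σ_{j=0}^{4} (-1)^j C(4,j)((4-j)/4)^9
= 1.00000 - 0.30034 + 0.01172 - 0.00002 + 0.00000
= 0.71136.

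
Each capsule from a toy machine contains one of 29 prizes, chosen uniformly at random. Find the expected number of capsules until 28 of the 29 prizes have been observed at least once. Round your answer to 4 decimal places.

85.8880

With k distinct prizes already seen, the next new one arrives after an expected 29/(29-k) capsules.
Sum over k = 0,...,27: E = 29/29 + 29/28 + 29/27 + ... + 29/3 + 29/2 = 85.88796.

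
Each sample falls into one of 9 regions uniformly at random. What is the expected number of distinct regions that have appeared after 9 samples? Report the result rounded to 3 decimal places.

For each region, P(seen in 9 samples) = 1 - (8/9)^9 = 0.6536.
By linearity of expectation, E[distinct seen] = 9·(1 - (8/9)^9) = 5.8820.

5.882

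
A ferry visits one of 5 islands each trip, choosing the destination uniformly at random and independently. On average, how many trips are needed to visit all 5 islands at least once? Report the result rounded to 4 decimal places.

11.4167

Split into phases: going from k distinct to k+1 distinct takes on average 5/(5-k) trips.
E[T] = 5/5 + 5/4 + 5/3 + 5/2 + 5/1 = 5·H_{5}.
H_{5} = 2.28333, so E[T] = 11.41667.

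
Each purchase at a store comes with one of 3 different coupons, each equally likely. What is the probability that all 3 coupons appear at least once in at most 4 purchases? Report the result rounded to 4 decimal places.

0.4444

By inclusion–exclusion over which coupons are missing,
P(all seen) = Σ_{j=0}^{3} (-1)^j C(3,j)((3-j)/3)^4
= 1.00000 - 0.59259 + 0.03704 - 0.00000
= 0.44444.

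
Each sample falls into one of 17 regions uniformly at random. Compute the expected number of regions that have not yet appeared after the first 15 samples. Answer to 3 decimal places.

6.847

For each region, P(unseen after 15) = (16/17)^15 = 0.4028.
By linearity of expectation, E[unseen] = 17·(16/17)^15 = 6.8472.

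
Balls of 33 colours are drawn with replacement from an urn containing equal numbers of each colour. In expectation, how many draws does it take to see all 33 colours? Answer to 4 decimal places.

After k distinct colours have appeared, the next draw gives a new one with probability (33-k)/33, so the expected wait for the (k+1)-th is 33/(33-k).
E[T] = 33/33 + 33/32 + 33/31 + ... + 33/2 + 33/1 = 33·H_{33}.
H_{33} = 4.08880, so E[T] = 134.93034.

134.9303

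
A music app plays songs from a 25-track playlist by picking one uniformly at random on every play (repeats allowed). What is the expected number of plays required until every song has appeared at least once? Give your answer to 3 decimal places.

95.399

The wait to go from k to k+1 distinct songs is geometric with mean 25/(25-k).
E[T] = 25/25 + 25/24 + 25/23 + ... + 25/2 + 25/1 = 25·H_{25}.
H_{25} = 3.8160, so E[T] = 95.3990.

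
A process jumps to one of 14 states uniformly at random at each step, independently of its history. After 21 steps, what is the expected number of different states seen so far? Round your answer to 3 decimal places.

11.047

For each state, P(seen in 21 steps) = 1 - (13/14)^21 = 0.7891.
By linearity of expectation, E[distinct seen] = 14·(1 - (13/14)^21) = 11.0471.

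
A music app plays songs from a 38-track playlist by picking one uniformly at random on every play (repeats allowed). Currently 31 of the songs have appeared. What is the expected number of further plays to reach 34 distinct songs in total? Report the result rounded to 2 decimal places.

19.36

From k distinct to k+1 distinct takes on average 38/(38-k) plays.
Sum over k = 31,...,33: E = 38/7 + 38/6 + 38/5 = 19.362.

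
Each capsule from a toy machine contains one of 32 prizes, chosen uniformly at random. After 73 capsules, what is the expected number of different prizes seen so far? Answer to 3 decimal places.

For each prize, P(seen in 73 capsules) = 1 - (31/32)^73 = 0.9015.
By linearity of expectation, E[distinct seen] = 32·(1 - (31/32)^73) = 28.8479.

28.848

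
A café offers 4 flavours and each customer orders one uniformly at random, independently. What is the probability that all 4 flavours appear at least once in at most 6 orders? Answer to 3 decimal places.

By inclusion–exclusion over which flavours are missing,
P(all seen) = Σ_{j=0}^{4} (-1)^j C(4,j)((4-j)/4)^6
= 1.0000 - 0.7119 + 0.0938 - 0.0010 + 0.0000
= 0.3809.

0.381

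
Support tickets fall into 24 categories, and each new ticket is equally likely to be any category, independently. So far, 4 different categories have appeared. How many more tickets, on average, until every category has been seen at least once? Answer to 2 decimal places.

With k distinct categories already seen, the next new one takes an expected 24/(24-k) tickets.
Sum over k = 4,...,23: E = 24/20 + 24/19 + 24/18 + ... + 24/2 + 24/1 = 86.346.

86.35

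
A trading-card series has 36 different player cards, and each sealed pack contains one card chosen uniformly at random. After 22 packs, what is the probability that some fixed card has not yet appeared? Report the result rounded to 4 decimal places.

On each pack the fixed card fails to appear with probability 35/36.
P(still missing after 22) = (35/36)^22 = 0.53807.

0.5381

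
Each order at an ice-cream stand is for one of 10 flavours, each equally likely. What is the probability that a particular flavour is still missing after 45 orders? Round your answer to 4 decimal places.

On each order the fixed flavour fails to appear with probability 9/10.
P(still missing after 45) = (9/10)^45 = 0.00873.

0.0087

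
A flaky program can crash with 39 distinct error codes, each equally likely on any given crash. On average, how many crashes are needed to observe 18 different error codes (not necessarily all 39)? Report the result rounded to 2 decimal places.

23.72

Going from k to k+1 distinct takes a geometric number of crashes with mean 39/(39-k).
Sum over k = 0,...,17: E = 39/39 + 39/38 + 39/37 + ... + 39/23 + 39/22 = 23.719.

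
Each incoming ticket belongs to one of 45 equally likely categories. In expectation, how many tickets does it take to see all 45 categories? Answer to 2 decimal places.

197.77

After k distinct categories have appeared, the next ticket gives a new one with probability (45-k)/45, so the expected wait for the (k+1)-th is 45/(45-k).
E[T] = 45/45 + 45/44 + 45/43 + ... + 45/2 + 45/1 = 45·H_{45}.
H_{45} = 4.395, so E[T] = 197.773.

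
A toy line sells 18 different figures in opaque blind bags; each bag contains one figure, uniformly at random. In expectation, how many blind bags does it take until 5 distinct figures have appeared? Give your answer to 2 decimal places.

5.67

With k distinct figures already seen, the next new one arrives after an expected 18/(18-k) blind bags.
Sum over k = 0,...,4: E = 18/18 + 18/17 + 18/16 + 18/15 + 18/14 = 5.670.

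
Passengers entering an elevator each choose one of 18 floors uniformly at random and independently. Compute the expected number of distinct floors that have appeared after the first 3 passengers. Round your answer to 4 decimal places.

2.8364

For each floor, P(seen in 3 passengers) = 1 - (17/18)^3 = 0.15758.
By linearity of expectation, E[distinct seen] = 18·(1 - (17/18)^3) = 2.83642.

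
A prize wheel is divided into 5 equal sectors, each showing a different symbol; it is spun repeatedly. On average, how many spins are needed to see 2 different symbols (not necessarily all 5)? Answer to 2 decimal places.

2.25

With k distinct symbols already seen, the next new one arrives after an expected 5/(5-k) spins.
Sum over k = 0,...,1: E = 5/5 + 5/4 = 2.250.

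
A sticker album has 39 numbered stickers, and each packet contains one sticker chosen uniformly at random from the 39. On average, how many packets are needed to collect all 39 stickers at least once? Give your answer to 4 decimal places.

165.8882

The wait to go from k to k+1 distinct stickers is geometric with mean 39/(39-k).
E[T] = 39/39 + 39/38 + 39/37 + ... + 39/2 + 39/1 = 39·H_{39}.
H_{39} = 4.25354, so E[T] = 165.88818.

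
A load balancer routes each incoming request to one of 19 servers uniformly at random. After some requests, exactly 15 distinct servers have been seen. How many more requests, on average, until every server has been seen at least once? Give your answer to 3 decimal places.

From k distinct to k+1 distinct takes on average 19/(19-k) requests.
Sum over k = 15,...,18: E = 19/4 + 19/3 + 19/2 + 19/1 = 39.5833.

39.583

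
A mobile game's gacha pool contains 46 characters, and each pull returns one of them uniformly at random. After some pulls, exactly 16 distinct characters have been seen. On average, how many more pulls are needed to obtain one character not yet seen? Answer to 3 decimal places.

1.533

Each pull yields a new character with probability (46-16)/46 = 30/46, so the wait is geometric with mean 46/30.
E = 46/30 = 1.5333.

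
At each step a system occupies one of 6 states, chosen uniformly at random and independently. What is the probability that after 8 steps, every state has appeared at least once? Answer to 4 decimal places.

0.1140

By inclusion–exclusion over which states are missing,
P(all seen) = Σ_{j=0}^{6} (-1)^j C(6,j)((6-j)/6)^8
= 1.00000 - 1.39541 + 0.58528 - 0.07813 + 0.00229 - 0.00000 + 0.00000
= 0.11403.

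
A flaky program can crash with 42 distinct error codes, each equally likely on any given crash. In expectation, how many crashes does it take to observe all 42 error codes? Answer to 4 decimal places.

181.7232

After k distinct error codes have appeared, the next crash gives a new one with probability (42-k)/42, so the expected wait for the (k+1)-th is 42/(42-k).
E[T] = 42/42 + 42/41 + 42/40 + ... + 42/2 + 42/1 = 42·H_{42}.
H_{42} = 4.32674, so E[T] = 181.72320.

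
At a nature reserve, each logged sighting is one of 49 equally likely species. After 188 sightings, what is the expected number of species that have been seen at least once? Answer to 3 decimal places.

For each species, P(seen in 188 sightings) = 1 - (48/49)^188 = 0.9793.
By linearity of expectation, E[distinct seen] = 49·(1 - (48/49)^188) = 47.9845.

47.984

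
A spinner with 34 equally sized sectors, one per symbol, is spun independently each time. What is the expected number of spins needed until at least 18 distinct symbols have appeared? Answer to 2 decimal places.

With k distinct symbols already seen, the next new one arrives after an expected 34/(34-k) spins.
Sum over k = 0,...,17: E = 34/34 + 34/33 + 34/32 + ... + 34/18 + 34/17 = 25.074.

25.07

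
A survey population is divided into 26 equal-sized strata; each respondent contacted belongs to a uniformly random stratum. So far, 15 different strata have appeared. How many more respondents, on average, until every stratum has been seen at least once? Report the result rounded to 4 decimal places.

78.5168

From k distinct to k+1 distinct takes on average 26/(26-k) respondents.
Sum over k = 15,...,25: E = 26/11 + 26/10 + 26/9 + ... + 26/2 + 26/1 = 78.51681.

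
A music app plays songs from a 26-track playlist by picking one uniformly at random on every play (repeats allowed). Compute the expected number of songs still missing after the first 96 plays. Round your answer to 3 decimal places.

For each song, P(unseen after 96) = (25/26)^96 = 0.0232.
By linearity of expectation, E[unseen] = 26·(25/26)^96 = 0.6022.

0.602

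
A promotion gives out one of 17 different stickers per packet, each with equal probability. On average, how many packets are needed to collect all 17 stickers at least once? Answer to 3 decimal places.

58.472

After k distinct stickers have appeared, the next packet gives a new one with probability (17-k)/17, so the expected wait for the (k+1)-th is 17/(17-k).
E[T] = 17/17 + 17/16 + 17/15 + ... + 17/2 + 17/1 = 17·H_{17}.
H_{17} = 3.4396, so E[T] = 58.4724.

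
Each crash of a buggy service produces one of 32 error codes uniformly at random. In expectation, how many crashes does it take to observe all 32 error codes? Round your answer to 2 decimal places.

After k distinct error codes have appeared, the next crash gives a new one with probability (32-k)/32, so the expected wait for the (k+1)-th is 32/(32-k).
E[T] = 32/32 + 32/31 + 32/30 + ... + 32/2 + 32/1 = 32·H_{32}.
H_{32} = 4.058, so E[T] = 129.872.

129.87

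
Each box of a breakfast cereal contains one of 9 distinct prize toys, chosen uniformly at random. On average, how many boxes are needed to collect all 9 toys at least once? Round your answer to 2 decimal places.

The wait to go from k to k+1 distinct toys is geometric with mean 9/(9-k).
E[T] = 9/9 + 9/8 + 9/7 + ... + 9/2 + 9/1 = 9·H_{9}.
H_{9} = 2.829, so E[T] = 25.461.

25.46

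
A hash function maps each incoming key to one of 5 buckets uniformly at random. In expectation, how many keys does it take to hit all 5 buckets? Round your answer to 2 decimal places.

After k distinct buckets have appeared, the next key gives a new one with probability (5-k)/5, so the expected wait for the (k+1)-th is 5/(5-k).
E[T] = 5/5 + 5/4 + 5/3 + 5/2 + 5/1 = 5·H_{5}.
H_{5} = 2.283, so E[T] = 11.417.

11.42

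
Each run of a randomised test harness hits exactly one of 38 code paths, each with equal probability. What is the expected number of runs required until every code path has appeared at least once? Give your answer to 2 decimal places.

160.66

The wait to go from k to k+1 distinct code paths is geometric with mean 38/(38-k).
E[T] = 38/38 + 38/37 + 38/36 + ... + 38/2 + 38/1 = 38·H_{38}.
H_{38} = 4.228, so E[T] = 160.660.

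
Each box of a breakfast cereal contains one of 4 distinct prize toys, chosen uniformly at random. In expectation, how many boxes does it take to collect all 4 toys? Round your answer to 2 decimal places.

The wait to go from k to k+1 distinct toys is geometric with mean 4/(4-k).
E[T] = 4/4 + 4/3 + 4/2 + 4/1 = 4·H_{4}.
H_{4} = 2.083, so E[T] = 8.333.

8.33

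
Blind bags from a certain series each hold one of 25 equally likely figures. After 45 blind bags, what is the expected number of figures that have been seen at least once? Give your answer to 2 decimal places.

21.02

For each figure, P(seen in 45 blind bags) = 1 - (24/25)^45 = 0.841.
By linearity of expectation, E[distinct seen] = 25·(1 - (24/25)^45) = 21.018.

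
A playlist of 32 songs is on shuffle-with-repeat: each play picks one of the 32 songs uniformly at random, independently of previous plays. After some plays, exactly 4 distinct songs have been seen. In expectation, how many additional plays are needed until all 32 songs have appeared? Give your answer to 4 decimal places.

With k distinct songs already seen, the next new one takes an expected 32/(32-k) plays.
Sum over k = 4,...,31: E = 32/28 + 32/27 + 32/26 + ... + 32/2 + 32/1 = 125.66947.

125.6695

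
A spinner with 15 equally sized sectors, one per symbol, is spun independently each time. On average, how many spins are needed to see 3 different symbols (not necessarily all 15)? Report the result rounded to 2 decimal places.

3.23

With k distinct symbols already seen, the next new one arrives after an expected 15/(15-k) spins.
Sum over k = 0,...,2: E = 15/15 + 15/14 + 15/13 = 3.225.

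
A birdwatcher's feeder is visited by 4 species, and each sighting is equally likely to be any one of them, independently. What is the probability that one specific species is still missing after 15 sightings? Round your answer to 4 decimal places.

On each sighting the fixed species fails to appear with probability 3/4.
P(still missing after 15) = (3/4)^15 = 0.01336.

0.0134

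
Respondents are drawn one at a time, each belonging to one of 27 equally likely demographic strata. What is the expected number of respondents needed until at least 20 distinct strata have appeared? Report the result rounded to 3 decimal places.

35.062

Going from k to k+1 distinct takes a geometric number of respondents with mean 27/(27-k).
Sum over k = 0,...,19: E = 27/27 + 27/26 + 27/25 + ... + 27/9 + 27/8 = 35.0622.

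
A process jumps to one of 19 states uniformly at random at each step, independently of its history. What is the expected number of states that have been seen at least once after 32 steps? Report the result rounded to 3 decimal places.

15.632

For each state, P(seen in 32 steps) = 1 - (18/19)^32 = 0.8227.
By linearity of expectation, E[distinct seen] = 19·(1 - (18/19)^32) = 15.6321.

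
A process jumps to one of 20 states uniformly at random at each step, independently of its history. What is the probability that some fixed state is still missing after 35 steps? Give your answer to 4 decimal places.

0.1661

Each step misses the fixed state with probability (20-1)/20 = 19/20, independently.
P(still missing after 35) = (19/20)^35 = 0.16608.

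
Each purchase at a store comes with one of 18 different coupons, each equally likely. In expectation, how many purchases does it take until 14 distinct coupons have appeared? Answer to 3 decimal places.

25.412

Going from k to k+1 distinct takes a geometric number of purchases with mean 18/(18-k).
Sum over k = 0,...,13: E = 18/18 + 18/17 + 18/16 + ... + 18/6 + 18/5 = 25.4119.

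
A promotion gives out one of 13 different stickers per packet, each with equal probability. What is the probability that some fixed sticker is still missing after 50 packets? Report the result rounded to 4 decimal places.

On each packet the fixed sticker fails to appear with probability 12/13.
P(still missing after 50) = (12/13)^50 = 0.01828.

0.0183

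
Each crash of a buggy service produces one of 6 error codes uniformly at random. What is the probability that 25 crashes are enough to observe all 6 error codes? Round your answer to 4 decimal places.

0.9377

By inclusion–exclusion over which error codes are missing,
P(all seen) = Σ_{j=0}^{6} (-1)^j C(6,j)((6-j)/6)^25
= 1.00000 - 0.06290 + 0.00059 - 0.00000 + 0.00000 - 0.00000 + 0.00000
= 0.93770.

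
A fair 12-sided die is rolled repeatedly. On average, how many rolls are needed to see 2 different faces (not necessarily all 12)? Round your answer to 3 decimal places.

2.091

Going from k to k+1 distinct takes a geometric number of rolls with mean 12/(12-k).
Sum over k = 0,...,1: E = 12/12 + 12/11 = 2.0909.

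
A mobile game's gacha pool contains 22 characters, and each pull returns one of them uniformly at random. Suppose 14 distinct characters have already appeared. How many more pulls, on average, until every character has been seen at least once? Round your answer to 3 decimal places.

59.793

The wait to go from k to k+1 distinct characters is geometric with mean 22/(22-k).
Sum over k = 14,...,21: E = 22/8 + 22/7 + 22/6 + ... + 22/2 + 22/1 = 59.7929.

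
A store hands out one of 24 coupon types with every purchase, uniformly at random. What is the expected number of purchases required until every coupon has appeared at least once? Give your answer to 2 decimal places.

Split into phases: going from k distinct to k+1 distinct takes on average 24/(24-k) purchases.
E[T] = 24/24 + 24/23 + 24/22 + ... + 24/2 + 24/1 = 24·H_{24}.
H_{24} = 3.776, so E[T] = 90.623.

90.62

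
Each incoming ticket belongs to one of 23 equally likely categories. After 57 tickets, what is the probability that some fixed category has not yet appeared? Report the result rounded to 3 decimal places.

Each ticket misses the fixed category with probability (23-1)/23 = 22/23, independently.
P(still missing after 57) = (22/23)^57 = 0.0794.

0.079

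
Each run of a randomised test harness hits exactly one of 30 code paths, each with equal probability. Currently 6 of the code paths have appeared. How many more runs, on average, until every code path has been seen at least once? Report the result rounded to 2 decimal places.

From k distinct to k+1 distinct takes on average 30/(30-k) runs.
Sum over k = 6,...,29: E = 30/24 + 30/23 + 30/22 + ... + 30/2 + 30/1 = 113.279.

113.28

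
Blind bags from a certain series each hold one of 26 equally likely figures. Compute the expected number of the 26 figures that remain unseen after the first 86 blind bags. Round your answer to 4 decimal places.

0.8915

For each figure, P(unseen after 86) = (25/26)^86 = 0.03429.
By linearity of expectation, E[unseen] = 26·(25/26)^86 = 0.89147.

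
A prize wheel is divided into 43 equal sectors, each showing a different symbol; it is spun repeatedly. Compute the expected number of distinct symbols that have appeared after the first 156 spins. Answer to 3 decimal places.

41.905

For each symbol, P(seen in 156 spins) = 1 - (42/43)^156 = 0.9745.
By linearity of expectation, E[distinct seen] = 43·(1 - (42/43)^156) = 41.9053.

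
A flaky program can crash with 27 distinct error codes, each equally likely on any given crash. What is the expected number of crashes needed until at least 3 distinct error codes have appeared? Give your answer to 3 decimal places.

Going from k to k+1 distinct takes a geometric number of crashes with mean 27/(27-k).
Sum over k = 0,...,2: E = 27/27 + 27/26 + 27/25 = 3.1185.

3.118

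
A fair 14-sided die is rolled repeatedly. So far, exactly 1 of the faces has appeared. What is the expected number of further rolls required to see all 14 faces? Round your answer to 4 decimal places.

44.5219

With k distinct faces already seen, the next new one takes an expected 14/(14-k) rolls.
Sum over k = 1,...,13: E = 14/13 + 14/12 + 14/11 + ... + 14/2 + 14/1 = 44.52187.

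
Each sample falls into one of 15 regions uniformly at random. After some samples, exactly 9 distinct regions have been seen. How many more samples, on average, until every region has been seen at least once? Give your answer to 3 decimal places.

With k distinct regions already seen, the next new one takes an expected 15/(15-k) samples.
Sum over k = 9,...,14: E = 15/6 + 15/5 + 15/4 + 15/3 + 15/2 + 15/1 = 36.7500.

36.750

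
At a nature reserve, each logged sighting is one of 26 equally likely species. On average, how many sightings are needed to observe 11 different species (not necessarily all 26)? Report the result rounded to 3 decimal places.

Going from k to k+1 distinct takes a geometric number of sightings with mean 26/(26-k).
Sum over k = 0,...,10: E = 26/26 + 26/25 + 26/24 + ... + 26/17 + 26/16 = 13.9410.

13.941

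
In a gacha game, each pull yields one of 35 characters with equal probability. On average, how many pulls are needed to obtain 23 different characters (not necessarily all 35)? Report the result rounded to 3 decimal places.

Going from k to k+1 distinct takes a geometric number of pulls with mean 35/(35-k).
Sum over k = 0,...,22: E = 35/35 + 35/34 + 35/33 + ... + 35/14 + 35/13 = 36.5250.

36.525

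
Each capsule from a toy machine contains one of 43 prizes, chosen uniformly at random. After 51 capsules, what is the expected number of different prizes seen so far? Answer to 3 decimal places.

30.049

For each prize, P(seen in 51 capsules) = 1 - (42/43)^51 = 0.6988.
By linearity of expectation, E[distinct seen] = 43·(1 - (42/43)^51) = 30.0494.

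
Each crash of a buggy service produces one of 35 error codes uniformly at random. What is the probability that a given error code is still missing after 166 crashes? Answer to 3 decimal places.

On each crash the fixed error code fails to appear with probability 34/35.
P(still missing after 166) = (34/35)^166 = 0.0081.

0.008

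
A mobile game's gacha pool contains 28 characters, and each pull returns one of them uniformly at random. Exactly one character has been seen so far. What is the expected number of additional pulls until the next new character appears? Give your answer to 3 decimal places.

1.037

The number of pulls until the next new character is geometric with success probability 27/28, so its mean is 28/27.
E = 28/27 = 1.0370.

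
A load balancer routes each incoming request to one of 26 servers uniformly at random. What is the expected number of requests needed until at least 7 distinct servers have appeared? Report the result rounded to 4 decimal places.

Going from k to k+1 distinct takes a geometric number of requests with mean 26/(26-k).
Sum over k = 0,...,6: E = 26/26 + 26/25 + 26/24 + ... + 26/21 + 26/20 = 7.97368.

7.9737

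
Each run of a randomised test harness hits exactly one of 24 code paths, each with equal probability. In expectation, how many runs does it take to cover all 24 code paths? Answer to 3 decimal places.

After k distinct code paths have appeared, the next run gives a new one with probability (24-k)/24, so the expected wait for the (k+1)-th is 24/(24-k).
E[T] = 24/24 + 24/23 + 24/22 + ... + 24/2 + 24/1 = 24·H_{24}.
H_{24} = 3.7760, so E[T] = 90.6230.

90.623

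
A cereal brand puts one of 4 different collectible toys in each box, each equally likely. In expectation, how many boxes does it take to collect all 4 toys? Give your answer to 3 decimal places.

Split into phases: going from k distinct to k+1 distinct takes on average 4/(4-k) boxes.
E[T] = 4/4 + 4/3 + 4/2 + 4/1 = 4·H_{4}.
H_{4} = 2.0833, so E[T] = 8.3333.

8.333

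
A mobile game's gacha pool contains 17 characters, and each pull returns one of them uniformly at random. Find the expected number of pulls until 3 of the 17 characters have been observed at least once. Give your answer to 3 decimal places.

3.196

Going from k to k+1 distinct takes a geometric number of pulls with mean 17/(17-k).
Sum over k = 0,...,2: E = 17/17 + 17/16 + 17/15 = 3.1958.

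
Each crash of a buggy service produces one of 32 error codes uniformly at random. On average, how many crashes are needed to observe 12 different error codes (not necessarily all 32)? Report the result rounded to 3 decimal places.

With k distinct error codes already seen, the next new one arrives after an expected 32/(32-k) crashes.
Sum over k = 0,...,11: E = 32/32 + 32/31 + 32/30 + ... + 32/22 + 32/21 = 14.7442.

14.744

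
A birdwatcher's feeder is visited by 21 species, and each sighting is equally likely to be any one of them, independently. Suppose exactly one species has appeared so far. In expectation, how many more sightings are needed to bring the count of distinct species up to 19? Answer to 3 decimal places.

From k distinct to k+1 distinct takes on average 21/(21-k) sightings.
Sum over k = 1,...,18: E = 21/20 + 21/19 + 21/18 + ... + 21/4 + 21/3 = 44.0525.

44.053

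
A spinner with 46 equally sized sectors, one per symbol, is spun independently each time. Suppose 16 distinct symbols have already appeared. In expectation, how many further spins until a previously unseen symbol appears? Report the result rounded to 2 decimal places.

1.53

Each spin yields a new symbol with probability (46-16)/46 = 30/46, so the wait is geometric with mean 46/30.
E = 46/30 = 1.533.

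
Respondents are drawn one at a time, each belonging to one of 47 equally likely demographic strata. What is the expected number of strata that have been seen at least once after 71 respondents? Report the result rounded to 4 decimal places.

For each stratum, P(seen in 71 respondents) = 1 - (46/47)^71 = 0.78280.
By linearity of expectation, E[distinct seen] = 47·(1 - (46/47)^71) = 36.79164.

36.7916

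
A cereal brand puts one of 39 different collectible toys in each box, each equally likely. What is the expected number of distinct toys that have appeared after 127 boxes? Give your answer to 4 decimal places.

37.5600

For each toy, P(seen in 127 boxes) = 1 - (38/39)^127 = 0.96308.
By linearity of expectation, E[distinct seen] = 39·(1 - (38/39)^127) = 37.55995.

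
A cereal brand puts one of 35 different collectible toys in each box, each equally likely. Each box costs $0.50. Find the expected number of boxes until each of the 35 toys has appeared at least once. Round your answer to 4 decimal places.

Split into phases: going from k distinct to k+1 distinct takes on average 35/(35-k) boxes.
E[T] = 35/35 + 35/34 + 35/33 + ... + 35/2 + 35/1 = 35·H_{35}.
H_{35} = 4.14678, so E[T] = 145.13735.

145.1373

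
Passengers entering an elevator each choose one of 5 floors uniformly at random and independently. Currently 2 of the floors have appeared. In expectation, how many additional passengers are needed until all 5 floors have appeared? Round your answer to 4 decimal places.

From k distinct to k+1 distinct takes on average 5/(5-k) passengers.
Sum over k = 2,...,4: E = 5/3 + 5/2 + 5/1 = 9.16667.

9.1667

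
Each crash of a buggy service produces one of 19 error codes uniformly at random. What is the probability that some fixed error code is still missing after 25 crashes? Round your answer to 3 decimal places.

Each crash misses the fixed error code with probability (19-1)/19 = 18/19, independently.
P(still missing after 25) = (18/19)^25 = 0.2588.

0.259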